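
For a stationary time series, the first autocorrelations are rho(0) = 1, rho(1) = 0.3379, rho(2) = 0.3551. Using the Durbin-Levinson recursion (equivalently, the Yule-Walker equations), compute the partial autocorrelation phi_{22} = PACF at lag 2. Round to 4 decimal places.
\phi_{22} = 0.2720

The PACF at lag k is phi_{kk}, the last component of the solution
to the Yule-Walker system G_k phi = r_k where
  (G_k)_{ij} = rho(|i - j|), (r_k)_i = rho(i), i,j = 1..k.
Equivalently, Durbin-Levinson gives phi_{kk} iteratively:
  phi_{11} = rho(1)
  phi_{kk} = [rho(k) - sum_{j=1..k-1} phi_{k-1,j} rho(k-j)]
            / [1 - sum_{j=1..k-1} phi_{k-1,j} rho(j)],
  phi_{k,j} = phi_{k-1,j} - phi_{kk} phi_{k-1,k-j},  j = 1..k-1.
Step k = 1:
  phi_11 = rho(1) = 0.3379.
Step k = 2:
  phi_22 = [rho(2) - phi_11 rho(1)] / [1 - phi_11 rho(1)] = [0.3551 - (0.3379)(0.3379)] / [1 - (0.3379)(0.3379)]
         = 0.24092359 / 0.88582359 = 0.272.
Therefore phi_{22} = 0.2720.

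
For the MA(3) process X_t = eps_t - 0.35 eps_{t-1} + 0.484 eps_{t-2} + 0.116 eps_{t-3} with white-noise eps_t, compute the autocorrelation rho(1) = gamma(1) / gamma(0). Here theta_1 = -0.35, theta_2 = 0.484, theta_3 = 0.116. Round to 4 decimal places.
\rho(1) = -0.3381

For an MA(q) process with theta_0 = 1, the autocovariance is
  gamma(k) = sigma^2 * sum_{i=0..q-k} theta_i * theta_{i+k},
and rho(k) = gamma(k) / gamma(0). Sigma^2 cancels.
  numerator   = (1)*(-0.35) + (-0.35)*(0.484) + (0.484)*(0.116) = -0.463256.
  denominator = (1)^2 + (-0.35)^2 + (0.484)^2 + (0.116)^2 = 1.370212.
  rho(1) = -0.463256 / 1.370212 = -0.3381.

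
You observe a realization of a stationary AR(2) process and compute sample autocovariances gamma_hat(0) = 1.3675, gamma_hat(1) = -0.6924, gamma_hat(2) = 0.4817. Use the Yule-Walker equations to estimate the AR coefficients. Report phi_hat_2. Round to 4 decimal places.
\hat\phi_{2} = 0.1289

The Yule-Walker equations for an AR(p) process read, in matrix form,
  Gamma_p phi = r_p,   with   (Gamma_p)_{ij} = gamma(|i - j|),
                       (r_p)_i = gamma(i),   i,j = 1..p.
Substitute the sample gammas (Toeplitz matrix and right-hand side of size 2):
  Gamma_p = [[1.3675, -0.6924], [-0.6924, 1.3675]]
  r_p     = [-0.6924, 0.4817]
Written out:
  1.3675 phi_1 - 0.6924 phi_2 = -0.6924
  -0.6924 phi_1 + 1.3675 phi_2 = 0.4817
Solve by Cramer's rule:
  det = gamma(0)^2 - gamma(1)^2 = (1.3675)^2 - (-0.6924)^2 = 1.87005625 - 0.47941776 = 1.39063849
  phi_hat_1 = [gamma(1) gamma(0) - gamma(1) gamma(2)] / det = [(-0.6924)(1.3675) - (-0.6924)(0.4817)] / 1.39063849 = -0.61332792 / 1.39063849 = -0.441
  phi_hat_2 = [gamma(0) gamma(2) - gamma(1)^2] / det = [(1.3675)(0.4817) - (-0.6924)^2] / 1.39063849 = 0.17930699 / 1.39063849 = 0.1289
So phi_hat = [-0.4410, 0.1289].
Therefore phi_hat_2 = 0.1289.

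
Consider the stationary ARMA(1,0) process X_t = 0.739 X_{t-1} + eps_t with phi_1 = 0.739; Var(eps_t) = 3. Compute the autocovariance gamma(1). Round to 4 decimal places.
\gamma(1) = 4.8846

Multiply the model equation by X_{t-k} and take expectations. With theta_0 = psi_0 = 1 and psi_j the MA(infinity) weights, this gives
  gamma(k) - sum_i phi_i gamma(k-i) = c_k,
  c_k = sigma^2 * sum_{j=k..q} theta_j psi_{j-k}   (c_k = 0 for k > q),
using gamma(-m) = gamma(m).
Pure AR (q = 0): c_0 = sigma^2 = 3, c_k = 0 for k >= 1.
Equations for k = 0 and k = 1 (AR order 1):
  gamma(0) = phi_1 gamma(1) + c_0
  gamma(1) = phi_1 gamma(0) + c_1
Substituting the second into the first: gamma(0) (1 - phi_1^2) = c_0 + phi_1 c_1, so
  gamma(0) = c_0 / (1 - phi_1^2) = 3 / (1 - (0.739)^2) = 3 / 0.453879 = 6.609691.
  gamma(1) = phi_1 gamma(0) = (0.739)(6.609691) = 4.884562.
Therefore gamma(1) = 4.8846 (to 4 decimal places).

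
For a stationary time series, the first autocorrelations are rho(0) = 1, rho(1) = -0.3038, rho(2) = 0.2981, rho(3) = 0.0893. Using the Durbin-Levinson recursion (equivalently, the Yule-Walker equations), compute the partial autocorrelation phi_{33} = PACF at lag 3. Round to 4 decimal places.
\phi_{33} = 0.2650

The PACF at lag k is phi_{kk}, the last component of the solution
to the Yule-Walker system G_k phi = r_k where
  (G_k)_{ij} = rho(|i - j|), (r_k)_i = rho(i), i,j = 1..k.
Equivalently, Durbin-Levinson gives phi_{kk} iteratively:
  phi_{11} = rho(1)
  phi_{kk} = [rho(k) - sum_{j=1..k-1} phi_{k-1,j} rho(k-j)]
            / [1 - sum_{j=1..k-1} phi_{k-1,j} rho(j)],
  phi_{k,j} = phi_{k-1,j} - phi_{kk} phi_{k-1,k-j},  j = 1..k-1.
Step k = 1:
  phi_11 = rho(1) = -0.3038.
Step k = 2:
  phi_22 = [rho(2) - phi_11 rho(1)] / [1 - phi_11 rho(1)] = [0.2981 - (-0.3038)(-0.3038)] / [1 - (-0.3038)(-0.3038)]
         = 0.20580556 / 0.90770556 = 0.226732.
  Update: phi_21 = phi_11 - phi_22 phi_11 = -0.3038 - (0.226732)(-0.3038) = -0.234919.
Step k = 3:
  phi_33 = [rho(3) - phi_21 rho(2) - phi_22 rho(1)] / [1 - phi_21 rho(1) - phi_22 rho(2)]
    numerator   = 0.0893 - (-0.234919)(0.2981) - (0.226732)(-0.3038) = 0.2282104
    denominator = 1 - (-0.234919)(-0.3038) - (0.226732)(0.2981) = 0.86104293
  phi_33 = 0.2282104 / 0.86104293 = 0.265.
Therefore phi_{33} = 0.2650.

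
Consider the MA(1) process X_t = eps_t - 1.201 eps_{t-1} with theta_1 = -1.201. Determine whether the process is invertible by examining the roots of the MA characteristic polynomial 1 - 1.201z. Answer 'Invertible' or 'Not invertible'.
\text{Not invertible}

The MA(q) characteristic polynomial is P(z) = 1 - 1.201z.
Invertibility requires all roots to lie outside the unit circle, i.e. |z| > 1 for every root.
This is linear in z: 1 + (-1.201) z = 0  =>  z = -1/(-1.201) = 0.832639,  |z| = 0.832639.
Moduli of all roots: 0.8326.
All moduli strictly greater than 1? No.
Verdict: Not invertible.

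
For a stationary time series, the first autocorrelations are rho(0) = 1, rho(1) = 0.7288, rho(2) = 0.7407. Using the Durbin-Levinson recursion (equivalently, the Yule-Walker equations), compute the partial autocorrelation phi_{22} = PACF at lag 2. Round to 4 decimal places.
\phi_{22} = 0.4469

The PACF at lag k is phi_{kk}, the last component of the solution
to the Yule-Walker system G_k phi = r_k where
  (G_k)_{ij} = rho(|i - j|), (r_k)_i = rho(i), i,j = 1..k.
Equivalently, Durbin-Levinson gives phi_{kk} iteratively:
  phi_{11} = rho(1)
  phi_{kk} = [rho(k) - sum_{j=1..k-1} phi_{k-1,j} rho(k-j)]
            / [1 - sum_{j=1..k-1} phi_{k-1,j} rho(j)],
  phi_{k,j} = phi_{k-1,j} - phi_{kk} phi_{k-1,k-j},  j = 1..k-1.
Step k = 1:
  phi_11 = rho(1) = 0.7288.
Step k = 2:
  phi_22 = [rho(2) - phi_11 rho(1)] / [1 - phi_11 rho(1)] = [0.7407 - (0.7288)(0.7288)] / [1 - (0.7288)(0.7288)]
         = 0.20955056 / 0.46885056 = 0.4469.
Therefore phi_{22} = 0.4469.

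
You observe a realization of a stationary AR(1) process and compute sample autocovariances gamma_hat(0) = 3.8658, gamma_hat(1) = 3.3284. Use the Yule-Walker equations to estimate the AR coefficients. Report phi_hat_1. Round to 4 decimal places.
\hat\phi_{1} = 0.8610

The Yule-Walker equations for an AR(p) process read, in matrix form,
  Gamma_p phi = r_p,   with   (Gamma_p)_{ij} = gamma(|i - j|),
                       (r_p)_i = gamma(i),   i,j = 1..p.
Substitute the sample gammas (Toeplitz matrix and right-hand side of size 1):
  Gamma_p = [[3.8658]]
  r_p     = [3.3284]
With p = 1 this is the single equation gamma(0) phi_1 = gamma(1):
  phi_hat_1 = gamma(1) / gamma(0) = 3.3284 / 3.8658 = 0.8610.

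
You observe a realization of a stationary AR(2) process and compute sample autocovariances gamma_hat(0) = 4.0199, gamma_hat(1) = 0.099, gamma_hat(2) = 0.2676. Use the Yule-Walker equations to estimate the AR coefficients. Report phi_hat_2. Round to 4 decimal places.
\hat\phi_{2} = 0.0660

The Yule-Walker equations for an AR(p) process read, in matrix form,
  Gamma_p phi = r_p,   with   (Gamma_p)_{ij} = gamma(|i - j|),
                       (r_p)_i = gamma(i),   i,j = 1..p.
Substitute the sample gammas (Toeplitz matrix and right-hand side of size 2):
  Gamma_p = [[4.0199, 0.099], [0.099, 4.0199]]
  r_p     = [0.099, 0.2676]
Written out:
  4.0199 phi_1 + 0.099 phi_2 = 0.099
  0.099 phi_1 + 4.0199 phi_2 = 0.2676
Solve by Cramer's rule:
  det = gamma(0)^2 - gamma(1)^2 = (4.0199)^2 - (0.099)^2 = 16.15959601 - 0.009801 = 16.14979501
  phi_hat_1 = [gamma(1) gamma(0) - gamma(1) gamma(2)] / det = [(0.099)(4.0199) - (0.099)(0.2676)] / 16.14979501 = 0.3714777 / 16.14979501 = 0.023
  phi_hat_2 = [gamma(0) gamma(2) - gamma(1)^2] / det = [(4.0199)(0.2676) - (0.099)^2] / 16.14979501 = 1.06592424 / 16.14979501 = 0.066
So phi_hat = [0.0230, 0.0660].
Therefore phi_hat_2 = 0.0660.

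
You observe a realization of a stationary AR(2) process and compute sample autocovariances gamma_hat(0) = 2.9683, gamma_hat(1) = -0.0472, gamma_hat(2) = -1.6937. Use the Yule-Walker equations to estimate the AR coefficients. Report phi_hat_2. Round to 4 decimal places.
\hat\phi_{2} = -0.5710

The Yule-Walker equations for an AR(p) process read, in matrix form,
  Gamma_p phi = r_p,   with   (Gamma_p)_{ij} = gamma(|i - j|),
                       (r_p)_i = gamma(i),   i,j = 1..p.
Substitute the sample gammas (Toeplitz matrix and right-hand side of size 2):
  Gamma_p = [[2.9683, -0.0472], [-0.0472, 2.9683]]
  r_p     = [-0.0472, -1.6937]
Written out:
  2.9683 phi_1 - 0.0472 phi_2 = -0.0472
  -0.0472 phi_1 + 2.9683 phi_2 = -1.6937
Solve by Cramer's rule:
  det = gamma(0)^2 - gamma(1)^2 = (2.9683)^2 - (-0.0472)^2 = 8.81080489 - 0.00222784 = 8.80857705
  phi_hat_1 = [gamma(1) gamma(0) - gamma(1) gamma(2)] / det = [(-0.0472)(2.9683) - (-0.0472)(-1.6937)] / 8.80857705 = -0.2200464 / 8.80857705 = -0.025
  phi_hat_2 = [gamma(0) gamma(2) - gamma(1)^2] / det = [(2.9683)(-1.6937) - (-0.0472)^2] / 8.80857705 = -5.02963755 / 8.80857705 = -0.571
So phi_hat = [-0.0250, -0.5710].
Therefore phi_hat_2 = -0.5710.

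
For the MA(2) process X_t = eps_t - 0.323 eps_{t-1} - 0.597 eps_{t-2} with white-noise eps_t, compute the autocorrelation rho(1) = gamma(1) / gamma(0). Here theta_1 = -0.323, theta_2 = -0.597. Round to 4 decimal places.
\rho(1) = -0.0891

For an MA(q) process with theta_0 = 1, the autocovariance is
  gamma(k) = sigma^2 * sum_{i=0..q-k} theta_i * theta_{i+k},
and rho(k) = gamma(k) / gamma(0). Sigma^2 cancels.
  numerator   = (1)*(-0.323) + (-0.323)*(-0.597) = -0.130169.
  denominator = (1)^2 + (-0.323)^2 + (-0.597)^2 = 1.460738.
  rho(1) = -0.130169 / 1.460738 = -0.0891.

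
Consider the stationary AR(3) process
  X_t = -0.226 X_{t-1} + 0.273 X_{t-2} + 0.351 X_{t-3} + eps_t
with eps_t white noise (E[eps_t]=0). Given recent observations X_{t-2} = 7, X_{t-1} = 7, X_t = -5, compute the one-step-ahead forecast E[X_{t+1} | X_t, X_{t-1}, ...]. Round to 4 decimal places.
E[X_{t+1} \mid \mathcal F_t] = 5.4980

For an AR(p) model X_t = c + sum_i phi_i X_{t-i} + eps_t, the
one-step-ahead conditional mean is
  E[X_{t+1} | X_t, ...] = c + sum_i phi_i X_{t+1-i}.
Substitute known values:
  E[X_{t+1} | ...] = (-0.226) * (-5) + (0.273) * (7) + (0.351) * (7)
                   = 5.4980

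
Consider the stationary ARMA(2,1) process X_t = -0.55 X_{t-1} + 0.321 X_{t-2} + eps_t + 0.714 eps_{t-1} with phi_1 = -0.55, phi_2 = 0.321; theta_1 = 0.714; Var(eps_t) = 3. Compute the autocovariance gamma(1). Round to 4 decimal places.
\gamma(1) = 0.3728

Multiply the model equation by X_{t-k} and take expectations. With theta_0 = psi_0 = 1 and psi_j the MA(infinity) weights, this gives
  gamma(k) - sum_i phi_i gamma(k-i) = c_k,
  c_k = sigma^2 * sum_{j=k..q} theta_j psi_{j-k}   (c_k = 0 for k > q),
using gamma(-m) = gamma(m).
psi-weights needed (psi_j = theta_j + sum_i phi_i psi_{j-i}):
  psi_1 = theta_1 + phi_1 = 0.714 + (-0.55) = 0.164
Right-hand sides:
  c_0 = sigma^2 (1 + theta_1 psi_1) = 3 * (1 + (0.714)(0.164)) = 3 * 1.117096 = 3.351288
  c_1 = sigma^2 theta_1 = 3 * (0.714) = 2.142
  c_2 = 0
Equations for k = 0, 1, 2 (AR order 2, c_2 = 0):
  (E0) gamma(0) = phi_1 gamma(1) + phi_2 gamma(2) + c_0
  (E1) gamma(1) = phi_1 gamma(0) + phi_2 gamma(1) + c_1
  (E2) gamma(2) = phi_1 gamma(1) + phi_2 gamma(0)
From (E1): gamma(1) = A gamma(0) + B with
  A = phi_1 / (1 - phi_2) = -0.55 / 0.679 = -0.810015,   B = c_1 / (1 - phi_2) = 2.142 / 0.679 = 3.154639.
Insert (E2) into (E0): gamma(0) (1 - phi_2^2) = phi_1 (1 + phi_2) gamma(1) + c_0.
  phi_1 (1 + phi_2) = (-0.55)(1.321) = -0.72655,   1 - phi_2^2 = 0.896959.
Replace gamma(1) by A gamma(0) + B and collect gamma(0):
  gamma(0) [0.896959 - (-0.72655)(-0.810015)] = (-0.72655)(3.154639) + 3.351288
  gamma(0) * 0.308443 = 1.059285
  gamma(0) = 1.059285 / 0.308443 = 3.434299.
  gamma(1) = A gamma(0) + B = (-0.810015)(3.434299) + (3.154639) = 0.372806.
Therefore gamma(1) = 0.3728 (to 4 decimal places).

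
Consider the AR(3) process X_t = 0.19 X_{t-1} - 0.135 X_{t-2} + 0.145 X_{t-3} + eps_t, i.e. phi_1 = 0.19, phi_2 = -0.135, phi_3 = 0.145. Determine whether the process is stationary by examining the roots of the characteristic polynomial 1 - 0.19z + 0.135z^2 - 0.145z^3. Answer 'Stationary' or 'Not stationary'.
\text{Stationary}

The AR(p) characteristic polynomial is P(z) = 1 - 0.19z + 0.135z^2 - 0.145z^3.
Stationarity requires all roots to lie outside the unit circle, i.e. |z| > 1 for every root.
Degree 3: look for a simple real root z0 first, then factor out (1 - z/z0) and solve the remaining quadratic.
Testing z0 = 2: P(2) = 1 + (-0.19)(2) + (0.135)(2)^2 + (-0.145)(2)^3
  = 1 + (-0.38) + (0.54) + (-1.16) = 0.  So z_0 = 2 is a root, |z_0| = 2.
Divide out the factor (1 - 0.5 z) = (1 - z/z0) (since 1/z0 = 0.5):
  P(z) = (1 - 0.5 z)(1 + (0.31) z + (0.29) z^2)
  [check: z-coef 0.31 - (0.5) = -0.19; z^2-coef 0.29 - (0.5)(0.31) = 0.135; z^3-coef -(0.5)(0.29) = -0.145.]
Remaining roots from the quadratic factor 1 + (0.31) z + (0.29) z^2:
  Set 1 + (0.31) z + (0.29) z^2 = 0, i.e. a z^2 + b z + c = 0 with a = 0.29, b = 0.31, c = 1.
  Discriminant D = b^2 - 4ac = (0.31)^2 - 4*(0.29)*1 = 0.0961 - (1.16) = -1.0639.
  D < 0, so the roots are the complex-conjugate pair z = (-b +/- i sqrt(-D)) / (2a) = -0.5345 +/- 1.7784i.
  For a conjugate pair |z|^2 = z * conj(z) = (product of roots) = c/a = 1/(0.29) = 3.448276, so |z| = sqrt(3.448276) = 1.857 for both roots.
Moduli of all roots: 2.0000, 1.8570, 1.8570.
All moduli strictly greater than 1? Yes.
Verdict: Stationary.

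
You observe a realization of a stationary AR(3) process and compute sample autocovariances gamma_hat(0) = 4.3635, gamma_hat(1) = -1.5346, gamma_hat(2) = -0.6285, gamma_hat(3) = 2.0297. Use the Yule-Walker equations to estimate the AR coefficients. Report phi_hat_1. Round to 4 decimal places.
\hat\phi_{1} = -0.3470

The Yule-Walker equations for an AR(p) process read, in matrix form,
  Gamma_p phi = r_p,   with   (Gamma_p)_{ij} = gamma(|i - j|),
                       (r_p)_i = gamma(i),   i,j = 1..p.
Substitute the sample gammas (Toeplitz matrix and right-hand side of size 3):
  Gamma_p = [[4.3635, -1.5346, -0.6285], [-1.5346, 4.3635, -1.5346], [-0.6285, -1.5346, 4.3635]]
  r_p     = [-1.5346, -0.6285, 2.0297]
Written out (R1..R3):
  (R1) 4.3635 phi_1 - 1.5346 phi_2 - 0.6285 phi_3 = -1.5346
  (R2) -1.5346 phi_1 + 4.3635 phi_2 - 1.5346 phi_3 = -0.6285
  (R3) -0.6285 phi_1 - 1.5346 phi_2 + 4.3635 phi_3 = 2.0297
Gaussian elimination:
  R2 <- R2 - (-1.5346/4.3635) R1 = R2 - (-0.35169) R1:  3.823796 phi_2 - 1.755637 phi_3 = -1.168204
  R3 <- R3 - (-0.6285/4.3635) R1 = R3 - (-0.144036) R1:  -1.755637 phi_2 + 4.272974 phi_3 = 1.808663
  R3 <- R3 - (-1.755637/3.823796) R2 = R3 - (-0.459135) R2:  3.4669 phi_3 = 1.2723
Back-substitution:
  phi_hat_3 = 1.2723 / 3.4669 = 0.366985
  phi_hat_2 = (-1.168204 - (-1.755637)(0.366985)) / 3.823796 = -0.137013
  phi_hat_1 = (-1.5346 - (-1.5346)(-0.137013) - (-0.6285)(0.366985)) / 4.3635 = -0.347017
So phi_hat = [-0.3470, -0.1370, 0.3670].
Therefore phi_hat_1 = -0.3470.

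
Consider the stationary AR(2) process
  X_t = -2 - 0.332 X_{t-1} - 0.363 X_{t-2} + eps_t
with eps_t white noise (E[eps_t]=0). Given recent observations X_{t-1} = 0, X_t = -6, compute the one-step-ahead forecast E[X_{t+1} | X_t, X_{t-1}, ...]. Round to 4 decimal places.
E[X_{t+1} \mid \mathcal F_t] = -0.0080

For an AR(p) model X_t = c + sum_i phi_i X_{t-i} + eps_t, the
one-step-ahead conditional mean is
  E[X_{t+1} | X_t, ...] = c + sum_i phi_i X_{t+1-i}.
Substitute known values:
  E[X_{t+1} | ...] = -2 + (-0.332) * (-6) + (-0.363) * (0)
                   = -0.0080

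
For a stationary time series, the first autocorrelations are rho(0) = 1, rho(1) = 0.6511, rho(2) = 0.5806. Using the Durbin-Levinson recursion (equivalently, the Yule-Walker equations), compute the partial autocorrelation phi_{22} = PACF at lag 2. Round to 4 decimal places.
\phi_{22} = 0.2720

The PACF at lag k is phi_{kk}, the last component of the solution
to the Yule-Walker system G_k phi = r_k where
  (G_k)_{ij} = rho(|i - j|), (r_k)_i = rho(i), i,j = 1..k.
Equivalently, Durbin-Levinson gives phi_{kk} iteratively:
  phi_{11} = rho(1)
  phi_{kk} = [rho(k) - sum_{j=1..k-1} phi_{k-1,j} rho(k-j)]
            / [1 - sum_{j=1..k-1} phi_{k-1,j} rho(j)],
  phi_{k,j} = phi_{k-1,j} - phi_{kk} phi_{k-1,k-j},  j = 1..k-1.
Step k = 1:
  phi_11 = rho(1) = 0.6511.
Step k = 2:
  phi_22 = [rho(2) - phi_11 rho(1)] / [1 - phi_11 rho(1)] = [0.5806 - (0.6511)(0.6511)] / [1 - (0.6511)(0.6511)]
         = 0.15666879 / 0.57606879 = 0.272.
Therefore phi_{22} = 0.2720.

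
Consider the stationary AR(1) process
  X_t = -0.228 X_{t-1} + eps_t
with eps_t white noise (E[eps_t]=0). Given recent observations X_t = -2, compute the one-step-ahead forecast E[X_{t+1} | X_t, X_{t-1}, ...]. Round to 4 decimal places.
E[X_{t+1} \mid \mathcal F_t] = 0.4560

For an AR(p) model X_t = c + sum_i phi_i X_{t-i} + eps_t, the
one-step-ahead conditional mean is
  E[X_{t+1} | X_t, ...] = c + sum_i phi_i X_{t+1-i}.
Substitute known values:
  E[X_{t+1} | ...] = (-0.228) * (-2)
                   = 0.4560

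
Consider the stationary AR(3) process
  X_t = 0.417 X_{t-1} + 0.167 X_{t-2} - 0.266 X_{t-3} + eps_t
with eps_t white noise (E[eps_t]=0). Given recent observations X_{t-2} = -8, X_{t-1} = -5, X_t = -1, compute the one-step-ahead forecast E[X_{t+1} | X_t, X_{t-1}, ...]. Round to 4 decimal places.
E[X_{t+1} \mid \mathcal F_t] = 0.8760

For an AR(p) model X_t = c + sum_i phi_i X_{t-i} + eps_t, the
one-step-ahead conditional mean is
  E[X_{t+1} | X_t, ...] = c + sum_i phi_i X_{t+1-i}.
Substitute known values:
  E[X_{t+1} | ...] = (0.417) * (-1) + (0.167) * (-5) + (-0.266) * (-8)
                   = 0.8760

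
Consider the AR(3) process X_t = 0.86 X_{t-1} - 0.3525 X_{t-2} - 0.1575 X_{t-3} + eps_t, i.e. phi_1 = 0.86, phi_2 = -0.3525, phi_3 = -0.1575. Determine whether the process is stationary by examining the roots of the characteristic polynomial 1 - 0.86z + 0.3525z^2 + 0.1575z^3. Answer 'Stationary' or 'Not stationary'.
\text{Stationary}

The AR(p) characteristic polynomial is P(z) = 1 - 0.86z + 0.3525z^2 + 0.1575z^3.
Stationarity requires all roots to lie outside the unit circle, i.e. |z| > 1 for every root.
Degree 3: look for a simple real root z0 first, then factor out (1 - z/z0) and solve the remaining quadratic.
Testing z0 = -4: P(-4) = 1 + (-0.86)(-4) + (0.3525)(-4)^2 + (0.1575)(-4)^3
  = 1 + (3.44) + (5.64) + (-10.08) = 0.  So z_0 = -4 is a root, |z_0| = 4.
Divide out the factor (1 + 0.25 z) = (1 - z/z0) (since 1/z0 = -0.25):
  P(z) = (1 + 0.25 z)(1 + (-1.11) z + (0.63) z^2)
  [check: z-coef -1.11 - (-0.25) = -0.86; z^2-coef 0.63 - (-0.25)(-1.11) = 0.3525; z^3-coef -(-0.25)(0.63) = 0.1575.]
Remaining roots from the quadratic factor 1 + (-1.11) z + (0.63) z^2:
  Set 1 + (-1.11) z + (0.63) z^2 = 0, i.e. a z^2 + b z + c = 0 with a = 0.63, b = -1.11, c = 1.
  Discriminant D = b^2 - 4ac = (-1.11)^2 - 4*(0.63)*1 = 1.2321 - (2.52) = -1.2879.
  D < 0, so the roots are the complex-conjugate pair z = (-b +/- i sqrt(-D)) / (2a) = 0.881 +/- 0.9007i.
  For a conjugate pair |z|^2 = z * conj(z) = (product of roots) = c/a = 1/(0.63) = 1.587302, so |z| = sqrt(1.587302) = 1.2599 for both roots.
Moduli of all roots: 4.0000, 1.2599, 1.2599.
All moduli strictly greater than 1? Yes.
Verdict: Stationary.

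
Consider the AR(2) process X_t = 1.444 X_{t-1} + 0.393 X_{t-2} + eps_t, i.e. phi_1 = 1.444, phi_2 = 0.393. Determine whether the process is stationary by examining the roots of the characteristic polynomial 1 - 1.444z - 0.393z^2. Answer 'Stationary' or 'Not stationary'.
\text{Not stationary}

The AR(p) characteristic polynomial is P(z) = 1 - 1.444z - 0.393z^2.
Stationarity requires all roots to lie outside the unit circle, i.e. |z| > 1 for every root.
Set 1 + (-1.444) z + (-0.393) z^2 = 0, i.e. a z^2 + b z + c = 0 with a = -0.393, b = -1.444, c = 1.
Discriminant D = b^2 - 4ac = (-1.444)^2 - 4*(-0.393)*1 = 2.085136 - (-1.572) = 3.657136.
D >= 0, so the roots are real: z = (-b +/- sqrt(D)) / (2a) = (1.444 +/- 1.912364) / (-0.786).
  z_1 = (1.444 + 1.912364) / (-0.786) = -4.2702,   |z_1| = 4.2702.
  z_2 = (1.444 - 1.912364) / (-0.786) = 0.5959,   |z_2| = 0.5959.
Moduli of all roots: 4.2702, 0.5959.
All moduli strictly greater than 1? No.
Verdict: Not stationary.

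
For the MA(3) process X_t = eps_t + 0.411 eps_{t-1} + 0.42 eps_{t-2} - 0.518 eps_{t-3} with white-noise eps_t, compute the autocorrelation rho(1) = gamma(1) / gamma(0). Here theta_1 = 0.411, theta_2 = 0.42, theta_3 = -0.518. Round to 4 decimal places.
\rho(1) = 0.2269

For an MA(q) process with theta_0 = 1, the autocovariance is
  gamma(k) = sigma^2 * sum_{i=0..q-k} theta_i * theta_{i+k},
and rho(k) = gamma(k) / gamma(0). Sigma^2 cancels.
  numerator   = (1)*(0.411) + (0.411)*(0.42) + (0.42)*(-0.518) = 0.36606.
  denominator = (1)^2 + (0.411)^2 + (0.42)^2 + (-0.518)^2 = 1.613645.
  rho(1) = 0.36606 / 1.613645 = 0.2269.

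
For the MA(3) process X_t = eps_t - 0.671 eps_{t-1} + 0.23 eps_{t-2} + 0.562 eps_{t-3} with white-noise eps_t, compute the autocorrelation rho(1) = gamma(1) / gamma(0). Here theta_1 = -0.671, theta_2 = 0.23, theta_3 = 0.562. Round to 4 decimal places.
\rho(1) = -0.3827

For an MA(q) process with theta_0 = 1, the autocovariance is
  gamma(k) = sigma^2 * sum_{i=0..q-k} theta_i * theta_{i+k},
and rho(k) = gamma(k) / gamma(0). Sigma^2 cancels.
  numerator   = (1)*(-0.671) + (-0.671)*(0.23) + (0.23)*(0.562) = -0.69607.
  denominator = (1)^2 + (-0.671)^2 + (0.23)^2 + (0.562)^2 = 1.818985.
  rho(1) = -0.69607 / 1.818985 = -0.3827.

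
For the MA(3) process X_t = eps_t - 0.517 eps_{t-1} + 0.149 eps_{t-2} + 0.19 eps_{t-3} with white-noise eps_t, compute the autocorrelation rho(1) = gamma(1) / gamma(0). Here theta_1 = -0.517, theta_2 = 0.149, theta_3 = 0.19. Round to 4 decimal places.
\rho(1) = -0.4268

For an MA(q) process with theta_0 = 1, the autocovariance is
  gamma(k) = sigma^2 * sum_{i=0..q-k} theta_i * theta_{i+k},
and rho(k) = gamma(k) / gamma(0). Sigma^2 cancels.
  numerator   = (1)*(-0.517) + (-0.517)*(0.149) + (0.149)*(0.19) = -0.565723.
  denominator = (1)^2 + (-0.517)^2 + (0.149)^2 + (0.19)^2 = 1.32559.
  rho(1) = -0.565723 / 1.32559 = -0.4268.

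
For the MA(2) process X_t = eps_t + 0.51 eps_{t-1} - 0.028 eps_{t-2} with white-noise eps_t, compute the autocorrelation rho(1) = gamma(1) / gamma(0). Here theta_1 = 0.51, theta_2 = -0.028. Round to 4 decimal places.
\rho(1) = 0.3932

For an MA(q) process with theta_0 = 1, the autocovariance is
  gamma(k) = sigma^2 * sum_{i=0..q-k} theta_i * theta_{i+k},
and rho(k) = gamma(k) / gamma(0). Sigma^2 cancels.
  numerator   = (1)*(0.51) + (0.51)*(-0.028) = 0.49572.
  denominator = (1)^2 + (0.51)^2 + (-0.028)^2 = 1.260884.
  rho(1) = 0.49572 / 1.260884 = 0.3932.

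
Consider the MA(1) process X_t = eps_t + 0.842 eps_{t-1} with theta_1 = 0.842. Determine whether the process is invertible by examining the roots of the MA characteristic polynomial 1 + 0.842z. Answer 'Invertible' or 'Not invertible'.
\text{Invertible}

The MA(q) characteristic polynomial is P(z) = 1 + 0.842z.
Invertibility requires all roots to lie outside the unit circle, i.e. |z| > 1 for every root.
This is linear in z: 1 + (0.842) z = 0  =>  z = -1/(0.842) = -1.187648,  |z| = 1.187648.
Moduli of all roots: 1.1876.
All moduli strictly greater than 1? Yes.
Verdict: Invertible.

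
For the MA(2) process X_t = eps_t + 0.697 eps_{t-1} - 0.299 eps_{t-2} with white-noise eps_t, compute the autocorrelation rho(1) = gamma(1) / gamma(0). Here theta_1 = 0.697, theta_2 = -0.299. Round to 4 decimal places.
\rho(1) = 0.3102

For an MA(q) process with theta_0 = 1, the autocovariance is
  gamma(k) = sigma^2 * sum_{i=0..q-k} theta_i * theta_{i+k},
and rho(k) = gamma(k) / gamma(0). Sigma^2 cancels.
  numerator   = (1)*(0.697) + (0.697)*(-0.299) = 0.488597.
  denominator = (1)^2 + (0.697)^2 + (-0.299)^2 = 1.57521.
  rho(1) = 0.488597 / 1.57521 = 0.3102.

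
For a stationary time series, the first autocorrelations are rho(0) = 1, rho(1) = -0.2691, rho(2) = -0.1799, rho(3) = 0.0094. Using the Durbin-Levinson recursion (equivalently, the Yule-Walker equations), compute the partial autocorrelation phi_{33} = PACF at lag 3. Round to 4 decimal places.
\phi_{33} = -0.1460

The PACF at lag k is phi_{kk}, the last component of the solution
to the Yule-Walker system G_k phi = r_k where
  (G_k)_{ij} = rho(|i - j|), (r_k)_i = rho(i), i,j = 1..k.
Equivalently, Durbin-Levinson gives phi_{kk} iteratively:
  phi_{11} = rho(1)
  phi_{kk} = [rho(k) - sum_{j=1..k-1} phi_{k-1,j} rho(k-j)]
            / [1 - sum_{j=1..k-1} phi_{k-1,j} rho(j)],
  phi_{k,j} = phi_{k-1,j} - phi_{kk} phi_{k-1,k-j},  j = 1..k-1.
Step k = 1:
  phi_11 = rho(1) = -0.2691.
Step k = 2:
  phi_22 = [rho(2) - phi_11 rho(1)] / [1 - phi_11 rho(1)] = [-0.1799 - (-0.2691)(-0.2691)] / [1 - (-0.2691)(-0.2691)]
         = -0.25231481 / 0.92758519 = -0.272013.
  Update: phi_21 = phi_11 - phi_22 phi_11 = -0.2691 - (-0.272013)(-0.2691) = -0.342299.
Step k = 3:
  phi_33 = [rho(3) - phi_21 rho(2) - phi_22 rho(1)] / [1 - phi_21 rho(1) - phi_22 rho(2)]
    numerator   = 0.0094 - (-0.342299)(-0.1799) - (-0.272013)(-0.2691) = -0.12537809
    denominator = 1 - (-0.342299)(-0.2691) - (-0.272013)(-0.1799) = 0.8589524
  phi_33 = -0.12537809 / 0.8589524 = -0.146.
Therefore phi_{33} = -0.1460.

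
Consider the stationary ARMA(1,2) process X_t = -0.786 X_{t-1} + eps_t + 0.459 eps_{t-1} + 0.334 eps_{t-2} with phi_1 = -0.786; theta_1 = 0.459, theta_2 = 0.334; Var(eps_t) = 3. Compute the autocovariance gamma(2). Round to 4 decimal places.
\gamma(2) = 3.9226

Multiply the model equation by X_{t-k} and take expectations. With theta_0 = psi_0 = 1 and psi_j the MA(infinity) weights, this gives
  gamma(k) - sum_i phi_i gamma(k-i) = c_k,
  c_k = sigma^2 * sum_{j=k..q} theta_j psi_{j-k}   (c_k = 0 for k > q),
using gamma(-m) = gamma(m).
psi-weights needed (psi_j = theta_j + sum_i phi_i psi_{j-i}):
  psi_1 = theta_1 + phi_1 = 0.459 + (-0.786) = -0.327
  psi_2 = theta_2 + phi_1 psi_1 = 0.334 + (-0.786)(-0.327) = 0.591022
Right-hand sides:
  c_0 = sigma^2 (1 + theta_1 psi_1 + theta_2 psi_2) = 3 * (1 + (0.459)(-0.327) + (0.334)(0.591022)) = 3 * 1.047308 = 3.141925
  c_1 = sigma^2 (theta_1 + theta_2 psi_1) = 3 * (0.459 + (0.334)(-0.327)) = 1.049346
  c_2 = sigma^2 theta_2 = 3 * (0.334) = 1.002
Equations for k = 0 and k = 1 (AR order 1):
  gamma(0) = phi_1 gamma(1) + c_0
  gamma(1) = phi_1 gamma(0) + c_1
Substituting the second into the first: gamma(0) (1 - phi_1^2) = c_0 + phi_1 c_1, so
  gamma(0) = (c_0 + phi_1 c_1) / (1 - phi_1^2) = (3.141925 + (-0.786)(1.049346)) / (1 - (-0.786)^2) = 2.317139 / 0.382204 = 6.062572.
  gamma(1) = phi_1 gamma(0) + c_1 = (-0.786)(6.062572) + (1.049346) = -3.715835.
For k = 2: gamma(2) = phi_1 gamma(1) + c_2
  = (-0.786)(-3.715835) + (1.002) = 3.922646.
Therefore gamma(2) = 3.9226 (to 4 decimal places).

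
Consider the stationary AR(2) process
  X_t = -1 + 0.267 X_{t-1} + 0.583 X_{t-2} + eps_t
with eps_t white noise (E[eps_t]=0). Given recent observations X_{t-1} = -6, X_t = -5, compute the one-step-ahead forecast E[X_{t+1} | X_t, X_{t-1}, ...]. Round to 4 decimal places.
E[X_{t+1} \mid \mathcal F_t] = -5.8330

For an AR(p) model X_t = c + sum_i phi_i X_{t-i} + eps_t, the
one-step-ahead conditional mean is
  E[X_{t+1} | X_t, ...] = c + sum_i phi_i X_{t+1-i}.
Substitute known values:
  E[X_{t+1} | ...] = -1 + (0.267) * (-5) + (0.583) * (-6)
                   = -5.8330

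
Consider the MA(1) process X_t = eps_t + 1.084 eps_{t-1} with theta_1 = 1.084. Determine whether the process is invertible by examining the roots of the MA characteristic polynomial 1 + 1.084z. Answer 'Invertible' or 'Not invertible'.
\text{Not invertible}

The MA(q) characteristic polynomial is P(z) = 1 + 1.084z.
Invertibility requires all roots to lie outside the unit circle, i.e. |z| > 1 for every root.
This is linear in z: 1 + (1.084) z = 0  =>  z = -1/(1.084) = -0.922509,  |z| = 0.922509.
Moduli of all roots: 0.9225.
All moduli strictly greater than 1? No.
Verdict: Not invertible.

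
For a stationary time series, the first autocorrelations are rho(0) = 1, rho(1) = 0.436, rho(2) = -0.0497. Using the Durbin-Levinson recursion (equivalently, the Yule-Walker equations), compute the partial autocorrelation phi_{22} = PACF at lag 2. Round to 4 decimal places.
\phi_{22} = -0.2961

The PACF at lag k is phi_{kk}, the last component of the solution
to the Yule-Walker system G_k phi = r_k where
  (G_k)_{ij} = rho(|i - j|), (r_k)_i = rho(i), i,j = 1..k.
Equivalently, Durbin-Levinson gives phi_{kk} iteratively:
  phi_{11} = rho(1)
  phi_{kk} = [rho(k) - sum_{j=1..k-1} phi_{k-1,j} rho(k-j)]
            / [1 - sum_{j=1..k-1} phi_{k-1,j} rho(j)],
  phi_{k,j} = phi_{k-1,j} - phi_{kk} phi_{k-1,k-j},  j = 1..k-1.
Step k = 1:
  phi_11 = rho(1) = 0.436.
Step k = 2:
  phi_22 = [rho(2) - phi_11 rho(1)] / [1 - phi_11 rho(1)] = [-0.0497 - (0.436)(0.436)] / [1 - (0.436)(0.436)]
         = -0.239796 / 0.809904 = -0.2961.
Therefore phi_{22} = -0.2961.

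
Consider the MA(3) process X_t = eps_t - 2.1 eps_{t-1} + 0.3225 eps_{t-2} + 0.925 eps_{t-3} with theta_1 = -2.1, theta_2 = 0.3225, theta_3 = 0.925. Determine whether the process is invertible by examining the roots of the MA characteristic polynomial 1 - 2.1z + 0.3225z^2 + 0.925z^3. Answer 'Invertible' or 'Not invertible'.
\text{Not invertible}

The MA(q) characteristic polynomial is P(z) = 1 - 2.1z + 0.3225z^2 + 0.925z^3.
Invertibility requires all roots to lie outside the unit circle, i.e. |z| > 1 for every root.
Degree 3: look for a simple real root z0 first, then factor out (1 - z/z0) and solve the remaining quadratic.
Testing z0 = 0.8: P(0.8) = 1 + (-2.1)(0.8) + (0.3225)(0.8)^2 + (0.925)(0.8)^3
  = 1 + (-1.68) + (0.2064) + (0.4736) = 0.  So z_0 = 0.8 is a root, |z_0| = 0.8.
Divide out the factor (1 - 1.25 z) = (1 - z/z0) (since 1/z0 = 1.25):
  P(z) = (1 - 1.25 z)(1 + (-0.85) z + (-0.74) z^2)
  [check: z-coef -0.85 - (1.25) = -2.1; z^2-coef -0.74 - (1.25)(-0.85) = 0.3225; z^3-coef -(1.25)(-0.74) = 0.925.]
Remaining roots from the quadratic factor 1 + (-0.85) z + (-0.74) z^2:
  Set 1 + (-0.85) z + (-0.74) z^2 = 0, i.e. a z^2 + b z + c = 0 with a = -0.74, b = -0.85, c = 1.
  Discriminant D = b^2 - 4ac = (-0.85)^2 - 4*(-0.74)*1 = 0.7225 - (-2.96) = 3.6825.
  D >= 0, so the roots are real: z = (-b +/- sqrt(D)) / (2a) = (0.85 +/- 1.918984) / (-1.48).
    z_1 = (0.85 + 1.918984) / (-1.48) = -1.8709,   |z_1| = 1.8709.
    z_2 = (0.85 - 1.918984) / (-1.48) = 0.7223,   |z_2| = 0.7223.
Moduli of all roots: 0.8000, 1.8709, 0.7223.
All moduli strictly greater than 1? No.
Verdict: Not invertible.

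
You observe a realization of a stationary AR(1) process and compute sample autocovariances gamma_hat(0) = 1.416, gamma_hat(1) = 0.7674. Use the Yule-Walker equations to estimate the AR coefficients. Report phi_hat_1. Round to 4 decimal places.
\hat\phi_{1} = 0.5419

The Yule-Walker equations for an AR(p) process read, in matrix form,
  Gamma_p phi = r_p,   with   (Gamma_p)_{ij} = gamma(|i - j|),
                       (r_p)_i = gamma(i),   i,j = 1..p.
Substitute the sample gammas (Toeplitz matrix and right-hand side of size 1):
  Gamma_p = [[1.416]]
  r_p     = [0.7674]
With p = 1 this is the single equation gamma(0) phi_1 = gamma(1):
  phi_hat_1 = gamma(1) / gamma(0) = 0.7674 / 1.416 = 0.5419.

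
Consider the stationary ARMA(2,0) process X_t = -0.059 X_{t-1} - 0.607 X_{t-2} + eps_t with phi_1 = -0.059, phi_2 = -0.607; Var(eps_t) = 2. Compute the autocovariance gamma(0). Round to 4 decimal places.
\gamma(0) = 3.1711

Multiply the model equation by X_{t-k} and take expectations. With theta_0 = psi_0 = 1 and psi_j the MA(infinity) weights, this gives
  gamma(k) - sum_i phi_i gamma(k-i) = c_k,
  c_k = sigma^2 * sum_{j=k..q} theta_j psi_{j-k}   (c_k = 0 for k > q),
using gamma(-m) = gamma(m).
Pure AR (q = 0): c_0 = sigma^2 = 2, c_k = 0 for k >= 1.
Equations for k = 0, 1, 2 (AR order 2, c_2 = 0):
  (E0) gamma(0) = phi_1 gamma(1) + phi_2 gamma(2) + c_0
  (E1) gamma(1) = phi_1 gamma(0) + phi_2 gamma(1) + c_1
  (E2) gamma(2) = phi_1 gamma(1) + phi_2 gamma(0)
From (E1): gamma(1) = A gamma(0) + B with
  A = phi_1 / (1 - phi_2) = -0.059 / 1.607 = -0.036714,   B = c_1 / (1 - phi_2) = 0 / 1.607 = 0.
Insert (E2) into (E0): gamma(0) (1 - phi_2^2) = phi_1 (1 + phi_2) gamma(1) + c_0.
  phi_1 (1 + phi_2) = (-0.059)(0.393) = -0.023187,   1 - phi_2^2 = 0.631551.
Replace gamma(1) by A gamma(0) + B and collect gamma(0):
  gamma(0) [0.631551 - (-0.023187)(-0.036714)] = c_0 = 2
  gamma(0) * 0.6307 = 2
  gamma(0) = 2 / 0.6307 = 3.171081.
Therefore gamma(0) = 3.1711 (to 4 decimal places).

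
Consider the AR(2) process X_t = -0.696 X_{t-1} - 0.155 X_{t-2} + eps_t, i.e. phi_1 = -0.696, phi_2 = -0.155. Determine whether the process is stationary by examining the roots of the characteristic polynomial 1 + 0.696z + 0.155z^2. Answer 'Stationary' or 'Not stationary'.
\text{Stationary}

The AR(p) characteristic polynomial is P(z) = 1 + 0.696z + 0.155z^2.
Stationarity requires all roots to lie outside the unit circle, i.e. |z| > 1 for every root.
Set 1 + (0.696) z + (0.155) z^2 = 0, i.e. a z^2 + b z + c = 0 with a = 0.155, b = 0.696, c = 1.
Discriminant D = b^2 - 4ac = (0.696)^2 - 4*(0.155)*1 = 0.484416 - (0.62) = -0.135584.
D < 0, so the roots are the complex-conjugate pair z = (-b +/- i sqrt(-D)) / (2a) = -2.2452 +/- 1.1878i.
For a conjugate pair |z|^2 = z * conj(z) = (product of roots) = c/a = 1/(0.155) = 6.451613, so |z| = sqrt(6.451613) = 2.54 for both roots.
Moduli of all roots: 2.5400, 2.5400.
All moduli strictly greater than 1? Yes.
Verdict: Stationary.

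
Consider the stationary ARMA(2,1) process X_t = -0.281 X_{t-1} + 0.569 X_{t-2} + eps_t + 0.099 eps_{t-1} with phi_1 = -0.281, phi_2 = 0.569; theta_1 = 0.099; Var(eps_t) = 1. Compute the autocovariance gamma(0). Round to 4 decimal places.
\gamma(0) = 2.2653

Multiply the model equation by X_{t-k} and take expectations. With theta_0 = psi_0 = 1 and psi_j the MA(infinity) weights, this gives
  gamma(k) - sum_i phi_i gamma(k-i) = c_k,
  c_k = sigma^2 * sum_{j=k..q} theta_j psi_{j-k}   (c_k = 0 for k > q),
using gamma(-m) = gamma(m).
psi-weights needed (psi_j = theta_j + sum_i phi_i psi_{j-i}):
  psi_1 = theta_1 + phi_1 = 0.099 + (-0.281) = -0.182
Right-hand sides:
  c_0 = sigma^2 (1 + theta_1 psi_1) = 1 * (1 + (0.099)(-0.182)) = 1 * 0.981982 = 0.981982
  c_1 = sigma^2 theta_1 = 1 * (0.099) = 0.099
  c_2 = 0
Equations for k = 0, 1, 2 (AR order 2, c_2 = 0):
  (E0) gamma(0) = phi_1 gamma(1) + phi_2 gamma(2) + c_0
  (E1) gamma(1) = phi_1 gamma(0) + phi_2 gamma(1) + c_1
  (E2) gamma(2) = phi_1 gamma(1) + phi_2 gamma(0)
From (E1): gamma(1) = A gamma(0) + B with
  A = phi_1 / (1 - phi_2) = -0.281 / 0.431 = -0.651972,   B = c_1 / (1 - phi_2) = 0.099 / 0.431 = 0.229698.
Insert (E2) into (E0): gamma(0) (1 - phi_2^2) = phi_1 (1 + phi_2) gamma(1) + c_0.
  phi_1 (1 + phi_2) = (-0.281)(1.569) = -0.440889,   1 - phi_2^2 = 0.676239.
Replace gamma(1) by A gamma(0) + B and collect gamma(0):
  gamma(0) [0.676239 - (-0.440889)(-0.651972)] = (-0.440889)(0.229698) + 0.981982
  gamma(0) * 0.388792 = 0.880711
  gamma(0) = 0.880711 / 0.388792 = 2.265251.
Therefore gamma(0) = 2.2653 (to 4 decimal places).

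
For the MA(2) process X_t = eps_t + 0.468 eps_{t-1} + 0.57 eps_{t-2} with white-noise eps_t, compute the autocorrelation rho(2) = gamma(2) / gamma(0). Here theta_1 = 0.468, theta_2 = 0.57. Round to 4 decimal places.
\rho(2) = 0.3692

For an MA(q) process with theta_0 = 1, the autocovariance is
  gamma(k) = sigma^2 * sum_{i=0..q-k} theta_i * theta_{i+k},
and rho(k) = gamma(k) / gamma(0). Sigma^2 cancels.
  numerator   = (1)*(0.57) = 0.57.
  denominator = (1)^2 + (0.468)^2 + (0.57)^2 = 1.543924.
  rho(2) = 0.57 / 1.543924 = 0.3692.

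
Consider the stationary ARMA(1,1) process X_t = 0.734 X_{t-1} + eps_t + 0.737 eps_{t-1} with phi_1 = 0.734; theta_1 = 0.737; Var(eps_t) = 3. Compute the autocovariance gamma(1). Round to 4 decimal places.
\gamma(1) = 14.7433

Multiply the model equation by X_{t-k} and take expectations. With theta_0 = psi_0 = 1 and psi_j the MA(infinity) weights, this gives
  gamma(k) - sum_i phi_i gamma(k-i) = c_k,
  c_k = sigma^2 * sum_{j=k..q} theta_j psi_{j-k}   (c_k = 0 for k > q),
using gamma(-m) = gamma(m).
psi-weights needed (psi_j = theta_j + sum_i phi_i psi_{j-i}):
  psi_1 = theta_1 + phi_1 = 0.737 + (0.734) = 1.471
Right-hand sides:
  c_0 = sigma^2 (1 + theta_1 psi_1) = 3 * (1 + (0.737)(1.471)) = 3 * 2.084127 = 6.252381
  c_1 = sigma^2 theta_1 = 3 * (0.737) = 2.211
  c_2 = 0
Equations for k = 0 and k = 1 (AR order 1):
  gamma(0) = phi_1 gamma(1) + c_0
  gamma(1) = phi_1 gamma(0) + c_1
Substituting the second into the first: gamma(0) (1 - phi_1^2) = c_0 + phi_1 c_1, so
  gamma(0) = (c_0 + phi_1 c_1) / (1 - phi_1^2) = (6.252381 + (0.734)(2.211)) / (1 - (0.734)^2) = 7.875255 / 0.461244 = 17.073946.
  gamma(1) = phi_1 gamma(0) + c_1 = (0.734)(17.073946) + (2.211) = 14.743276.
Therefore gamma(1) = 14.7433 (to 4 decimal places).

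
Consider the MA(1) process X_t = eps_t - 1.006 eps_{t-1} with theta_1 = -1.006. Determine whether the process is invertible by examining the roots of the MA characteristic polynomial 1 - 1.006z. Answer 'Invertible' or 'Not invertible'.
\text{Not invertible}

The MA(q) characteristic polynomial is P(z) = 1 - 1.006z.
Invertibility requires all roots to lie outside the unit circle, i.e. |z| > 1 for every root.
This is linear in z: 1 + (-1.006) z = 0  =>  z = -1/(-1.006) = 0.994036,  |z| = 0.994036.
Moduli of all roots: 0.9940.
All moduli strictly greater than 1? No.
Verdict: Not invertible.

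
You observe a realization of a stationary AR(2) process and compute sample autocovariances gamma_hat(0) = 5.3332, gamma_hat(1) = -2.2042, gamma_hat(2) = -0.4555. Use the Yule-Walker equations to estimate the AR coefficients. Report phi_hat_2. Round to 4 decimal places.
\hat\phi_{2} = -0.3090

The Yule-Walker equations for an AR(p) process read, in matrix form,
  Gamma_p phi = r_p,   with   (Gamma_p)_{ij} = gamma(|i - j|),
                       (r_p)_i = gamma(i),   i,j = 1..p.
Substitute the sample gammas (Toeplitz matrix and right-hand side of size 2):
  Gamma_p = [[5.3332, -2.2042], [-2.2042, 5.3332]]
  r_p     = [-2.2042, -0.4555]
Written out:
  5.3332 phi_1 - 2.2042 phi_2 = -2.2042
  -2.2042 phi_1 + 5.3332 phi_2 = -0.4555
Solve by Cramer's rule:
  det = gamma(0)^2 - gamma(1)^2 = (5.3332)^2 - (-2.2042)^2 = 28.44302224 - 4.85849764 = 23.5845246
  phi_hat_1 = [gamma(1) gamma(0) - gamma(1) gamma(2)] / det = [(-2.2042)(5.3332) - (-2.2042)(-0.4555)] / 23.5845246 = -12.75945254 / 23.5845246 = -0.541
  phi_hat_2 = [gamma(0) gamma(2) - gamma(1)^2] / det = [(5.3332)(-0.4555) - (-2.2042)^2] / 23.5845246 = -7.28777024 / 23.5845246 = -0.309
So phi_hat = [-0.5410, -0.3090].
Therefore phi_hat_2 = -0.3090.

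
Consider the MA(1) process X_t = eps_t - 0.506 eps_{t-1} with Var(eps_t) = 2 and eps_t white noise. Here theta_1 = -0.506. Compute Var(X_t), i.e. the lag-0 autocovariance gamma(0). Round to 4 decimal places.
\gamma(0) = 2.5121

For an MA(q) process X_t = eps_t + sum_i theta_i eps_{t-i} with
Var(eps_t) = sigma^2, the variance is
  gamma(0) = sigma^2 * (1 + sum_i theta_i^2).
  sum_i theta_i^2 = (-0.506)^2 = 0.256036.
  gamma(0) = 2 * (1 + 0.256036) = 2 * 1.256036 = 2.512072, which rounds to 2.5121.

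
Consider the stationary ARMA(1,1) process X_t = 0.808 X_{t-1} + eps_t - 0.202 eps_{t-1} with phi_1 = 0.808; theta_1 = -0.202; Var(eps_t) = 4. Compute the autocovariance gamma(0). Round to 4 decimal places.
\gamma(0) = 8.2316

Multiply the model equation by X_{t-k} and take expectations. With theta_0 = psi_0 = 1 and psi_j the MA(infinity) weights, this gives
  gamma(k) - sum_i phi_i gamma(k-i) = c_k,
  c_k = sigma^2 * sum_{j=k..q} theta_j psi_{j-k}   (c_k = 0 for k > q),
using gamma(-m) = gamma(m).
psi-weights needed (psi_j = theta_j + sum_i phi_i psi_{j-i}):
  psi_1 = theta_1 + phi_1 = -0.202 + (0.808) = 0.606
Right-hand sides:
  c_0 = sigma^2 (1 + theta_1 psi_1) = 4 * (1 + (-0.202)(0.606)) = 4 * 0.877588 = 3.510352
  c_1 = sigma^2 theta_1 = 4 * (-0.202) = -0.808
  c_2 = 0
Equations for k = 0 and k = 1 (AR order 1):
  gamma(0) = phi_1 gamma(1) + c_0
  gamma(1) = phi_1 gamma(0) + c_1
Substituting the second into the first: gamma(0) (1 - phi_1^2) = c_0 + phi_1 c_1, so
  gamma(0) = (c_0 + phi_1 c_1) / (1 - phi_1^2) = (3.510352 + (0.808)(-0.808)) / (1 - (0.808)^2) = 2.857488 / 0.347136 = 8.23161.
Therefore gamma(0) = 8.2316 (to 4 decimal places).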